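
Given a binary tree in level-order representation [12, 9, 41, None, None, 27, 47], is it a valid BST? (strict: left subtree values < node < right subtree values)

Level-order array: [12, 9, 41, None, None, 27, 47]
Validate using subtree bounds (lo, hi): at each node, require lo < value < hi,
then recurse left with hi=value and right with lo=value.
Preorder trace (stopping at first violation):
  at node 12 with bounds (-inf, +inf): OK
  at node 9 with bounds (-inf, 12): OK
  at node 41 with bounds (12, +inf): OK
  at node 27 with bounds (12, 41): OK
  at node 47 with bounds (41, +inf): OK
No violation found at any node.
Result: Valid BST


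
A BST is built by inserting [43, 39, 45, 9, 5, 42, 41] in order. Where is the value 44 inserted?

Starting tree (level order): [43, 39, 45, 9, 42, None, None, 5, None, 41]
Insertion path: 43 -> 45
Result: insert 44 as left child of 45
Final tree (level order): [43, 39, 45, 9, 42, 44, None, 5, None, 41]


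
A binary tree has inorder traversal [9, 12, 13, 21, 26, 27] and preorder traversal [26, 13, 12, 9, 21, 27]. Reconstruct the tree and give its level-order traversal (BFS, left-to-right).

Inorder:  [9, 12, 13, 21, 26, 27]
Preorder: [26, 13, 12, 9, 21, 27]
Algorithm: preorder visits root first, so consume preorder in order;
for each root, split the current inorder slice at that value into
left-subtree inorder and right-subtree inorder, then recurse.
Recursive splits:
  root=26; inorder splits into left=[9, 12, 13, 21], right=[27]
  root=13; inorder splits into left=[9, 12], right=[21]
  root=12; inorder splits into left=[9], right=[]
  root=9; inorder splits into left=[], right=[]
  root=21; inorder splits into left=[], right=[]
  root=27; inorder splits into left=[], right=[]
Reconstructed level-order: [26, 13, 27, 12, 21, 9]


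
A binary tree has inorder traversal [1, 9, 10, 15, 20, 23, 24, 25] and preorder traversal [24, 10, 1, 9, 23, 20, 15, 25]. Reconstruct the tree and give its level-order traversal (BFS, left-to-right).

Inorder:  [1, 9, 10, 15, 20, 23, 24, 25]
Preorder: [24, 10, 1, 9, 23, 20, 15, 25]
Algorithm: preorder visits root first, so consume preorder in order;
for each root, split the current inorder slice at that value into
left-subtree inorder and right-subtree inorder, then recurse.
Recursive splits:
  root=24; inorder splits into left=[1, 9, 10, 15, 20, 23], right=[25]
  root=10; inorder splits into left=[1, 9], right=[15, 20, 23]
  root=1; inorder splits into left=[], right=[9]
  root=9; inorder splits into left=[], right=[]
  root=23; inorder splits into left=[15, 20], right=[]
  root=20; inorder splits into left=[15], right=[]
  root=15; inorder splits into left=[], right=[]
  root=25; inorder splits into left=[], right=[]
Reconstructed level-order: [24, 10, 25, 1, 23, 9, 20, 15]


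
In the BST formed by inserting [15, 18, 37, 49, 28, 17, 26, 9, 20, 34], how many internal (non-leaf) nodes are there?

Tree built from: [15, 18, 37, 49, 28, 17, 26, 9, 20, 34]
Tree (level-order array): [15, 9, 18, None, None, 17, 37, None, None, 28, 49, 26, 34, None, None, 20]
Rule: An internal node has at least one child.
Per-node child counts:
  node 15: 2 child(ren)
  node 9: 0 child(ren)
  node 18: 2 child(ren)
  node 17: 0 child(ren)
  node 37: 2 child(ren)
  node 28: 2 child(ren)
  node 26: 1 child(ren)
  node 20: 0 child(ren)
  node 34: 0 child(ren)
  node 49: 0 child(ren)
Matching nodes: [15, 18, 37, 28, 26]
Count of internal (non-leaf) nodes: 5


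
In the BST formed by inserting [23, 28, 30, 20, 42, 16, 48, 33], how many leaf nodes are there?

Tree built from: [23, 28, 30, 20, 42, 16, 48, 33]
Tree (level-order array): [23, 20, 28, 16, None, None, 30, None, None, None, 42, 33, 48]
Rule: A leaf has 0 children.
Per-node child counts:
  node 23: 2 child(ren)
  node 20: 1 child(ren)
  node 16: 0 child(ren)
  node 28: 1 child(ren)
  node 30: 1 child(ren)
  node 42: 2 child(ren)
  node 33: 0 child(ren)
  node 48: 0 child(ren)
Matching nodes: [16, 33, 48]
Count of leaf nodes: 3


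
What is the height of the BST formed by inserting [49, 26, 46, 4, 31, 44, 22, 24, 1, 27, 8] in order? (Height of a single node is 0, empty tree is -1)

Insertion order: [49, 26, 46, 4, 31, 44, 22, 24, 1, 27, 8]
Tree (level-order array): [49, 26, None, 4, 46, 1, 22, 31, None, None, None, 8, 24, 27, 44]
Compute height bottom-up (empty subtree = -1):
  height(1) = 1 + max(-1, -1) = 0
  height(8) = 1 + max(-1, -1) = 0
  height(24) = 1 + max(-1, -1) = 0
  height(22) = 1 + max(0, 0) = 1
  height(4) = 1 + max(0, 1) = 2
  height(27) = 1 + max(-1, -1) = 0
  height(44) = 1 + max(-1, -1) = 0
  height(31) = 1 + max(0, 0) = 1
  height(46) = 1 + max(1, -1) = 2
  height(26) = 1 + max(2, 2) = 3
  height(49) = 1 + max(3, -1) = 4
Height = 4


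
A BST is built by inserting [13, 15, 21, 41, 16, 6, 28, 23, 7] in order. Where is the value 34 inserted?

Starting tree (level order): [13, 6, 15, None, 7, None, 21, None, None, 16, 41, None, None, 28, None, 23]
Insertion path: 13 -> 15 -> 21 -> 41 -> 28
Result: insert 34 as right child of 28
Final tree (level order): [13, 6, 15, None, 7, None, 21, None, None, 16, 41, None, None, 28, None, 23, 34]


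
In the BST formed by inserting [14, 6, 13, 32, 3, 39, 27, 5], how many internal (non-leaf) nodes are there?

Tree built from: [14, 6, 13, 32, 3, 39, 27, 5]
Tree (level-order array): [14, 6, 32, 3, 13, 27, 39, None, 5]
Rule: An internal node has at least one child.
Per-node child counts:
  node 14: 2 child(ren)
  node 6: 2 child(ren)
  node 3: 1 child(ren)
  node 5: 0 child(ren)
  node 13: 0 child(ren)
  node 32: 2 child(ren)
  node 27: 0 child(ren)
  node 39: 0 child(ren)
Matching nodes: [14, 6, 3, 32]
Count of internal (non-leaf) nodes: 4


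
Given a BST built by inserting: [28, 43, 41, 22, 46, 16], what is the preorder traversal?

Tree insertion order: [28, 43, 41, 22, 46, 16]
Tree (level-order array): [28, 22, 43, 16, None, 41, 46]
Preorder traversal: [28, 22, 16, 43, 41, 46]


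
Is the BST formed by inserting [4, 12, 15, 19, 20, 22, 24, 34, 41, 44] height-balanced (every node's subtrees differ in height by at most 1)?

Tree (level-order array): [4, None, 12, None, 15, None, 19, None, 20, None, 22, None, 24, None, 34, None, 41, None, 44]
Definition: a tree is height-balanced if, at every node, |h(left) - h(right)| <= 1 (empty subtree has height -1).
Bottom-up per-node check:
  node 44: h_left=-1, h_right=-1, diff=0 [OK], height=0
  node 41: h_left=-1, h_right=0, diff=1 [OK], height=1
  node 34: h_left=-1, h_right=1, diff=2 [FAIL (|-1-1|=2 > 1)], height=2
  node 24: h_left=-1, h_right=2, diff=3 [FAIL (|-1-2|=3 > 1)], height=3
  node 22: h_left=-1, h_right=3, diff=4 [FAIL (|-1-3|=4 > 1)], height=4
  node 20: h_left=-1, h_right=4, diff=5 [FAIL (|-1-4|=5 > 1)], height=5
  node 19: h_left=-1, h_right=5, diff=6 [FAIL (|-1-5|=6 > 1)], height=6
  node 15: h_left=-1, h_right=6, diff=7 [FAIL (|-1-6|=7 > 1)], height=7
  node 12: h_left=-1, h_right=7, diff=8 [FAIL (|-1-7|=8 > 1)], height=8
  node 4: h_left=-1, h_right=8, diff=9 [FAIL (|-1-8|=9 > 1)], height=9
Node 34 violates the condition: |-1 - 1| = 2 > 1.
Result: Not balanced


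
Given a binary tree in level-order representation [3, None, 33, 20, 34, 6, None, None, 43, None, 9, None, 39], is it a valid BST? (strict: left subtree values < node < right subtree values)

Level-order array: [3, None, 33, 20, 34, 6, None, None, 43, None, 9, None, 39]
Validate using subtree bounds (lo, hi): at each node, require lo < value < hi,
then recurse left with hi=value and right with lo=value.
Preorder trace (stopping at first violation):
  at node 3 with bounds (-inf, +inf): OK
  at node 33 with bounds (3, +inf): OK
  at node 20 with bounds (3, 33): OK
  at node 6 with bounds (3, 20): OK
  at node 9 with bounds (6, 20): OK
  at node 34 with bounds (33, +inf): OK
  at node 43 with bounds (34, +inf): OK
  at node 39 with bounds (43, +inf): VIOLATION
Node 39 violates its bound: not (43 < 39 < +inf).
Result: Not a valid BST


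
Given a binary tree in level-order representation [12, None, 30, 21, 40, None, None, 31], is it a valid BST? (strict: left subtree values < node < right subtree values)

Level-order array: [12, None, 30, 21, 40, None, None, 31]
Validate using subtree bounds (lo, hi): at each node, require lo < value < hi,
then recurse left with hi=value and right with lo=value.
Preorder trace (stopping at first violation):
  at node 12 with bounds (-inf, +inf): OK
  at node 30 with bounds (12, +inf): OK
  at node 21 with bounds (12, 30): OK
  at node 40 with bounds (30, +inf): OK
  at node 31 with bounds (30, 40): OK
No violation found at any node.
Result: Valid BST


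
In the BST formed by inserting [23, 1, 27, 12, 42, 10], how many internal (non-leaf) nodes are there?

Tree built from: [23, 1, 27, 12, 42, 10]
Tree (level-order array): [23, 1, 27, None, 12, None, 42, 10]
Rule: An internal node has at least one child.
Per-node child counts:
  node 23: 2 child(ren)
  node 1: 1 child(ren)
  node 12: 1 child(ren)
  node 10: 0 child(ren)
  node 27: 1 child(ren)
  node 42: 0 child(ren)
Matching nodes: [23, 1, 12, 27]
Count of internal (non-leaf) nodes: 4


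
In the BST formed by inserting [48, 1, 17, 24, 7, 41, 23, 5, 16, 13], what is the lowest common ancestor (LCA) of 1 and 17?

Tree insertion order: [48, 1, 17, 24, 7, 41, 23, 5, 16, 13]
Tree (level-order array): [48, 1, None, None, 17, 7, 24, 5, 16, 23, 41, None, None, 13]
In a BST, the LCA of p=1, q=17 is the first node v on the
root-to-leaf path with p <= v <= q (go left if both < v, right if both > v).
Walk from root:
  at 48: both 1 and 17 < 48, go left
  at 1: 1 <= 1 <= 17, this is the LCA
LCA = 1


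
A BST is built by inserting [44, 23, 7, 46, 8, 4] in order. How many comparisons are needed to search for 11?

Search path for 11: 44 -> 23 -> 7 -> 8
Found: False
Comparisons: 4


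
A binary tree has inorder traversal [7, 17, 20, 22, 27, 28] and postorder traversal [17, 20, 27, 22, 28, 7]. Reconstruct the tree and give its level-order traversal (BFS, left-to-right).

Inorder:   [7, 17, 20, 22, 27, 28]
Postorder: [17, 20, 27, 22, 28, 7]
Algorithm: postorder visits root last, so walk postorder right-to-left;
each value is the root of the current inorder slice — split it at that
value, recurse on the right subtree first, then the left.
Recursive splits:
  root=7; inorder splits into left=[], right=[17, 20, 22, 27, 28]
  root=28; inorder splits into left=[17, 20, 22, 27], right=[]
  root=22; inorder splits into left=[17, 20], right=[27]
  root=27; inorder splits into left=[], right=[]
  root=20; inorder splits into left=[17], right=[]
  root=17; inorder splits into left=[], right=[]
Reconstructed level-order: [7, 28, 22, 20, 27, 17]


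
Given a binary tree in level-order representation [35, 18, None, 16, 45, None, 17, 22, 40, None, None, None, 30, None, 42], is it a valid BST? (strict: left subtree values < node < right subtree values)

Level-order array: [35, 18, None, 16, 45, None, 17, 22, 40, None, None, None, 30, None, 42]
Validate using subtree bounds (lo, hi): at each node, require lo < value < hi,
then recurse left with hi=value and right with lo=value.
Preorder trace (stopping at first violation):
  at node 35 with bounds (-inf, +inf): OK
  at node 18 with bounds (-inf, 35): OK
  at node 16 with bounds (-inf, 18): OK
  at node 17 with bounds (16, 18): OK
  at node 45 with bounds (18, 35): VIOLATION
Node 45 violates its bound: not (18 < 45 < 35).
Result: Not a valid BST


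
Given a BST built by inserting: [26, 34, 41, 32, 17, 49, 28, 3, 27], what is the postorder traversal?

Tree insertion order: [26, 34, 41, 32, 17, 49, 28, 3, 27]
Tree (level-order array): [26, 17, 34, 3, None, 32, 41, None, None, 28, None, None, 49, 27]
Postorder traversal: [3, 17, 27, 28, 32, 49, 41, 34, 26]


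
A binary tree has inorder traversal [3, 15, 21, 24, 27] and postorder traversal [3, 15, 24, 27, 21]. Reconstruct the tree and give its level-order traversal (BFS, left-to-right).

Inorder:   [3, 15, 21, 24, 27]
Postorder: [3, 15, 24, 27, 21]
Algorithm: postorder visits root last, so walk postorder right-to-left;
each value is the root of the current inorder slice — split it at that
value, recurse on the right subtree first, then the left.
Recursive splits:
  root=21; inorder splits into left=[3, 15], right=[24, 27]
  root=27; inorder splits into left=[24], right=[]
  root=24; inorder splits into left=[], right=[]
  root=15; inorder splits into left=[3], right=[]
  root=3; inorder splits into left=[], right=[]
Reconstructed level-order: [21, 15, 27, 3, 24]


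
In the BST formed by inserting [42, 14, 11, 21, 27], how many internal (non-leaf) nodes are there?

Tree built from: [42, 14, 11, 21, 27]
Tree (level-order array): [42, 14, None, 11, 21, None, None, None, 27]
Rule: An internal node has at least one child.
Per-node child counts:
  node 42: 1 child(ren)
  node 14: 2 child(ren)
  node 11: 0 child(ren)
  node 21: 1 child(ren)
  node 27: 0 child(ren)
Matching nodes: [42, 14, 21]
Count of internal (non-leaf) nodes: 3


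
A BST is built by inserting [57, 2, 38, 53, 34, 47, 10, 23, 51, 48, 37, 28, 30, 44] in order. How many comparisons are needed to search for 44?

Search path for 44: 57 -> 2 -> 38 -> 53 -> 47 -> 44
Found: True
Comparisons: 6


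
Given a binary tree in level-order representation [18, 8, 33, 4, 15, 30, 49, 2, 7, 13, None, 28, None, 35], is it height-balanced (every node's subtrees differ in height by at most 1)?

Tree (level-order array): [18, 8, 33, 4, 15, 30, 49, 2, 7, 13, None, 28, None, 35]
Definition: a tree is height-balanced if, at every node, |h(left) - h(right)| <= 1 (empty subtree has height -1).
Bottom-up per-node check:
  node 2: h_left=-1, h_right=-1, diff=0 [OK], height=0
  node 7: h_left=-1, h_right=-1, diff=0 [OK], height=0
  node 4: h_left=0, h_right=0, diff=0 [OK], height=1
  node 13: h_left=-1, h_right=-1, diff=0 [OK], height=0
  node 15: h_left=0, h_right=-1, diff=1 [OK], height=1
  node 8: h_left=1, h_right=1, diff=0 [OK], height=2
  node 28: h_left=-1, h_right=-1, diff=0 [OK], height=0
  node 30: h_left=0, h_right=-1, diff=1 [OK], height=1
  node 35: h_left=-1, h_right=-1, diff=0 [OK], height=0
  node 49: h_left=0, h_right=-1, diff=1 [OK], height=1
  node 33: h_left=1, h_right=1, diff=0 [OK], height=2
  node 18: h_left=2, h_right=2, diff=0 [OK], height=3
All nodes satisfy the balance condition.
Result: Balanced


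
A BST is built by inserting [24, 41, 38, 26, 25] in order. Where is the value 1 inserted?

Starting tree (level order): [24, None, 41, 38, None, 26, None, 25]
Insertion path: 24
Result: insert 1 as left child of 24
Final tree (level order): [24, 1, 41, None, None, 38, None, 26, None, 25]


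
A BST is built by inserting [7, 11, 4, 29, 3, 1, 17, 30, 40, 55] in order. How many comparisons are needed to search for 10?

Search path for 10: 7 -> 11
Found: False
Comparisons: 2


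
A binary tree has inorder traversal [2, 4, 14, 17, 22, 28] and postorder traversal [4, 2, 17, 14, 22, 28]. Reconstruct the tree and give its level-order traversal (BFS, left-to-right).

Inorder:   [2, 4, 14, 17, 22, 28]
Postorder: [4, 2, 17, 14, 22, 28]
Algorithm: postorder visits root last, so walk postorder right-to-left;
each value is the root of the current inorder slice — split it at that
value, recurse on the right subtree first, then the left.
Recursive splits:
  root=28; inorder splits into left=[2, 4, 14, 17, 22], right=[]
  root=22; inorder splits into left=[2, 4, 14, 17], right=[]
  root=14; inorder splits into left=[2, 4], right=[17]
  root=17; inorder splits into left=[], right=[]
  root=2; inorder splits into left=[], right=[4]
  root=4; inorder splits into left=[], right=[]
Reconstructed level-order: [28, 22, 14, 2, 17, 4]


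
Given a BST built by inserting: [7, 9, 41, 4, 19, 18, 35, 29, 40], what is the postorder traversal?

Tree insertion order: [7, 9, 41, 4, 19, 18, 35, 29, 40]
Tree (level-order array): [7, 4, 9, None, None, None, 41, 19, None, 18, 35, None, None, 29, 40]
Postorder traversal: [4, 18, 29, 40, 35, 19, 41, 9, 7]


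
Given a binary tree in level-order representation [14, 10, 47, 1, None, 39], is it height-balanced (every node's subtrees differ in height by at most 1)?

Tree (level-order array): [14, 10, 47, 1, None, 39]
Definition: a tree is height-balanced if, at every node, |h(left) - h(right)| <= 1 (empty subtree has height -1).
Bottom-up per-node check:
  node 1: h_left=-1, h_right=-1, diff=0 [OK], height=0
  node 10: h_left=0, h_right=-1, diff=1 [OK], height=1
  node 39: h_left=-1, h_right=-1, diff=0 [OK], height=0
  node 47: h_left=0, h_right=-1, diff=1 [OK], height=1
  node 14: h_left=1, h_right=1, diff=0 [OK], height=2
All nodes satisfy the balance condition.
Result: Balanced


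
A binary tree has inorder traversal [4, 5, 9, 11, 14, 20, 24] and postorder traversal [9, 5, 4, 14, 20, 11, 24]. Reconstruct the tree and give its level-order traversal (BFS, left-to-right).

Inorder:   [4, 5, 9, 11, 14, 20, 24]
Postorder: [9, 5, 4, 14, 20, 11, 24]
Algorithm: postorder visits root last, so walk postorder right-to-left;
each value is the root of the current inorder slice — split it at that
value, recurse on the right subtree first, then the left.
Recursive splits:
  root=24; inorder splits into left=[4, 5, 9, 11, 14, 20], right=[]
  root=11; inorder splits into left=[4, 5, 9], right=[14, 20]
  root=20; inorder splits into left=[14], right=[]
  root=14; inorder splits into left=[], right=[]
  root=4; inorder splits into left=[], right=[5, 9]
  root=5; inorder splits into left=[], right=[9]
  root=9; inorder splits into left=[], right=[]
Reconstructed level-order: [24, 11, 4, 20, 5, 14, 9]


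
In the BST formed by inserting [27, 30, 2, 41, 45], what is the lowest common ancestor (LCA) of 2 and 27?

Tree insertion order: [27, 30, 2, 41, 45]
Tree (level-order array): [27, 2, 30, None, None, None, 41, None, 45]
In a BST, the LCA of p=2, q=27 is the first node v on the
root-to-leaf path with p <= v <= q (go left if both < v, right if both > v).
Walk from root:
  at 27: 2 <= 27 <= 27, this is the LCA
LCA = 27


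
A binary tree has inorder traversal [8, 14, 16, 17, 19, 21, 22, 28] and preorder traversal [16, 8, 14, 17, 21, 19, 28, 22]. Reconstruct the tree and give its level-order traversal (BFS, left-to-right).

Inorder:  [8, 14, 16, 17, 19, 21, 22, 28]
Preorder: [16, 8, 14, 17, 21, 19, 28, 22]
Algorithm: preorder visits root first, so consume preorder in order;
for each root, split the current inorder slice at that value into
left-subtree inorder and right-subtree inorder, then recurse.
Recursive splits:
  root=16; inorder splits into left=[8, 14], right=[17, 19, 21, 22, 28]
  root=8; inorder splits into left=[], right=[14]
  root=14; inorder splits into left=[], right=[]
  root=17; inorder splits into left=[], right=[19, 21, 22, 28]
  root=21; inorder splits into left=[19], right=[22, 28]
  root=19; inorder splits into left=[], right=[]
  root=28; inorder splits into left=[22], right=[]
  root=22; inorder splits into left=[], right=[]
Reconstructed level-order: [16, 8, 17, 14, 21, 19, 28, 22]


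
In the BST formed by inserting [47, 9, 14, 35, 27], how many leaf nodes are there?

Tree built from: [47, 9, 14, 35, 27]
Tree (level-order array): [47, 9, None, None, 14, None, 35, 27]
Rule: A leaf has 0 children.
Per-node child counts:
  node 47: 1 child(ren)
  node 9: 1 child(ren)
  node 14: 1 child(ren)
  node 35: 1 child(ren)
  node 27: 0 child(ren)
Matching nodes: [27]
Count of leaf nodes: 1


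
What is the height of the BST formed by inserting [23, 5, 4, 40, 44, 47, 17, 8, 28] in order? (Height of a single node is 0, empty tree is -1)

Insertion order: [23, 5, 4, 40, 44, 47, 17, 8, 28]
Tree (level-order array): [23, 5, 40, 4, 17, 28, 44, None, None, 8, None, None, None, None, 47]
Compute height bottom-up (empty subtree = -1):
  height(4) = 1 + max(-1, -1) = 0
  height(8) = 1 + max(-1, -1) = 0
  height(17) = 1 + max(0, -1) = 1
  height(5) = 1 + max(0, 1) = 2
  height(28) = 1 + max(-1, -1) = 0
  height(47) = 1 + max(-1, -1) = 0
  height(44) = 1 + max(-1, 0) = 1
  height(40) = 1 + max(0, 1) = 2
  height(23) = 1 + max(2, 2) = 3
Height = 3


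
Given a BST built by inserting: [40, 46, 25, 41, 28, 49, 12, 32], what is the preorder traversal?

Tree insertion order: [40, 46, 25, 41, 28, 49, 12, 32]
Tree (level-order array): [40, 25, 46, 12, 28, 41, 49, None, None, None, 32]
Preorder traversal: [40, 25, 12, 28, 32, 46, 41, 49]


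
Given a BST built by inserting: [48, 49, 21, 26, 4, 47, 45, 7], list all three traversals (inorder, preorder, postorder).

Tree insertion order: [48, 49, 21, 26, 4, 47, 45, 7]
Tree (level-order array): [48, 21, 49, 4, 26, None, None, None, 7, None, 47, None, None, 45]
Inorder (L, root, R): [4, 7, 21, 26, 45, 47, 48, 49]
Preorder (root, L, R): [48, 21, 4, 7, 26, 47, 45, 49]
Postorder (L, R, root): [7, 4, 45, 47, 26, 21, 49, 48]


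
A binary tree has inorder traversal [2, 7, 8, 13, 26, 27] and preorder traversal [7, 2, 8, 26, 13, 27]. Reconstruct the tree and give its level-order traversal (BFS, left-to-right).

Inorder:  [2, 7, 8, 13, 26, 27]
Preorder: [7, 2, 8, 26, 13, 27]
Algorithm: preorder visits root first, so consume preorder in order;
for each root, split the current inorder slice at that value into
left-subtree inorder and right-subtree inorder, then recurse.
Recursive splits:
  root=7; inorder splits into left=[2], right=[8, 13, 26, 27]
  root=2; inorder splits into left=[], right=[]
  root=8; inorder splits into left=[], right=[13, 26, 27]
  root=26; inorder splits into left=[13], right=[27]
  root=13; inorder splits into left=[], right=[]
  root=27; inorder splits into left=[], right=[]
Reconstructed level-order: [7, 2, 8, 26, 13, 27]


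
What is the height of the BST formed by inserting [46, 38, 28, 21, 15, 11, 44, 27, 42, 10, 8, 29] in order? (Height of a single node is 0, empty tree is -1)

Insertion order: [46, 38, 28, 21, 15, 11, 44, 27, 42, 10, 8, 29]
Tree (level-order array): [46, 38, None, 28, 44, 21, 29, 42, None, 15, 27, None, None, None, None, 11, None, None, None, 10, None, 8]
Compute height bottom-up (empty subtree = -1):
  height(8) = 1 + max(-1, -1) = 0
  height(10) = 1 + max(0, -1) = 1
  height(11) = 1 + max(1, -1) = 2
  height(15) = 1 + max(2, -1) = 3
  height(27) = 1 + max(-1, -1) = 0
  height(21) = 1 + max(3, 0) = 4
  height(29) = 1 + max(-1, -1) = 0
  height(28) = 1 + max(4, 0) = 5
  height(42) = 1 + max(-1, -1) = 0
  height(44) = 1 + max(0, -1) = 1
  height(38) = 1 + max(5, 1) = 6
  height(46) = 1 + max(6, -1) = 7
Height = 7


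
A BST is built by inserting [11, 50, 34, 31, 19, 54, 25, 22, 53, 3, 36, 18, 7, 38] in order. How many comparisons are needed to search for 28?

Search path for 28: 11 -> 50 -> 34 -> 31 -> 19 -> 25
Found: False
Comparisons: 6


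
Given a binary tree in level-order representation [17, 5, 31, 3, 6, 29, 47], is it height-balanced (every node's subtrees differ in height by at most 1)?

Tree (level-order array): [17, 5, 31, 3, 6, 29, 47]
Definition: a tree is height-balanced if, at every node, |h(left) - h(right)| <= 1 (empty subtree has height -1).
Bottom-up per-node check:
  node 3: h_left=-1, h_right=-1, diff=0 [OK], height=0
  node 6: h_left=-1, h_right=-1, diff=0 [OK], height=0
  node 5: h_left=0, h_right=0, diff=0 [OK], height=1
  node 29: h_left=-1, h_right=-1, diff=0 [OK], height=0
  node 47: h_left=-1, h_right=-1, diff=0 [OK], height=0
  node 31: h_left=0, h_right=0, diff=0 [OK], height=1
  node 17: h_left=1, h_right=1, diff=0 [OK], height=2
All nodes satisfy the balance condition.
Result: Balanced


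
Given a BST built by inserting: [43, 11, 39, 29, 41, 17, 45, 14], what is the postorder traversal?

Tree insertion order: [43, 11, 39, 29, 41, 17, 45, 14]
Tree (level-order array): [43, 11, 45, None, 39, None, None, 29, 41, 17, None, None, None, 14]
Postorder traversal: [14, 17, 29, 41, 39, 11, 45, 43]


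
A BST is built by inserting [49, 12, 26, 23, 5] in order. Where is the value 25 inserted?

Starting tree (level order): [49, 12, None, 5, 26, None, None, 23]
Insertion path: 49 -> 12 -> 26 -> 23
Result: insert 25 as right child of 23
Final tree (level order): [49, 12, None, 5, 26, None, None, 23, None, None, 25]


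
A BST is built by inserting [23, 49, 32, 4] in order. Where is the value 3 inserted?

Starting tree (level order): [23, 4, 49, None, None, 32]
Insertion path: 23 -> 4
Result: insert 3 as left child of 4
Final tree (level order): [23, 4, 49, 3, None, 32]


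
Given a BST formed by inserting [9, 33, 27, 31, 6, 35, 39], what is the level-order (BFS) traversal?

Tree insertion order: [9, 33, 27, 31, 6, 35, 39]
Tree (level-order array): [9, 6, 33, None, None, 27, 35, None, 31, None, 39]
BFS from the root, enqueuing left then right child of each popped node:
  queue [9] -> pop 9, enqueue [6, 33], visited so far: [9]
  queue [6, 33] -> pop 6, enqueue [none], visited so far: [9, 6]
  queue [33] -> pop 33, enqueue [27, 35], visited so far: [9, 6, 33]
  queue [27, 35] -> pop 27, enqueue [31], visited so far: [9, 6, 33, 27]
  queue [35, 31] -> pop 35, enqueue [39], visited so far: [9, 6, 33, 27, 35]
  queue [31, 39] -> pop 31, enqueue [none], visited so far: [9, 6, 33, 27, 35, 31]
  queue [39] -> pop 39, enqueue [none], visited so far: [9, 6, 33, 27, 35, 31, 39]
Result: [9, 6, 33, 27, 35, 31, 39]


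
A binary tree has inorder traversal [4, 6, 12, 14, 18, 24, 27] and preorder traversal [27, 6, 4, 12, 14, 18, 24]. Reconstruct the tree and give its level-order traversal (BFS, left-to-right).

Inorder:  [4, 6, 12, 14, 18, 24, 27]
Preorder: [27, 6, 4, 12, 14, 18, 24]
Algorithm: preorder visits root first, so consume preorder in order;
for each root, split the current inorder slice at that value into
left-subtree inorder and right-subtree inorder, then recurse.
Recursive splits:
  root=27; inorder splits into left=[4, 6, 12, 14, 18, 24], right=[]
  root=6; inorder splits into left=[4], right=[12, 14, 18, 24]
  root=4; inorder splits into left=[], right=[]
  root=12; inorder splits into left=[], right=[14, 18, 24]
  root=14; inorder splits into left=[], right=[18, 24]
  root=18; inorder splits into left=[], right=[24]
  root=24; inorder splits into left=[], right=[]
Reconstructed level-order: [27, 6, 4, 12, 14, 18, 24]


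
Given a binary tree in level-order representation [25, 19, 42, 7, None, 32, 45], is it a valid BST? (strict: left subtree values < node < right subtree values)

Level-order array: [25, 19, 42, 7, None, 32, 45]
Validate using subtree bounds (lo, hi): at each node, require lo < value < hi,
then recurse left with hi=value and right with lo=value.
Preorder trace (stopping at first violation):
  at node 25 with bounds (-inf, +inf): OK
  at node 19 with bounds (-inf, 25): OK
  at node 7 with bounds (-inf, 19): OK
  at node 42 with bounds (25, +inf): OK
  at node 32 with bounds (25, 42): OK
  at node 45 with bounds (42, +inf): OK
No violation found at any node.
Result: Valid BST


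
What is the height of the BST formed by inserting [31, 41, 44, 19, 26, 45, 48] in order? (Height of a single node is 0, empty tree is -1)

Insertion order: [31, 41, 44, 19, 26, 45, 48]
Tree (level-order array): [31, 19, 41, None, 26, None, 44, None, None, None, 45, None, 48]
Compute height bottom-up (empty subtree = -1):
  height(26) = 1 + max(-1, -1) = 0
  height(19) = 1 + max(-1, 0) = 1
  height(48) = 1 + max(-1, -1) = 0
  height(45) = 1 + max(-1, 0) = 1
  height(44) = 1 + max(-1, 1) = 2
  height(41) = 1 + max(-1, 2) = 3
  height(31) = 1 + max(1, 3) = 4
Height = 4


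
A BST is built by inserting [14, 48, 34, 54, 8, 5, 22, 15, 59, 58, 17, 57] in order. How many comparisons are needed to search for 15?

Search path for 15: 14 -> 48 -> 34 -> 22 -> 15
Found: True
Comparisons: 5


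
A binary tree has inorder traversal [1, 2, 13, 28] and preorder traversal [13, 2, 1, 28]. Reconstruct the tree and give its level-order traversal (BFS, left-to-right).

Inorder:  [1, 2, 13, 28]
Preorder: [13, 2, 1, 28]
Algorithm: preorder visits root first, so consume preorder in order;
for each root, split the current inorder slice at that value into
left-subtree inorder and right-subtree inorder, then recurse.
Recursive splits:
  root=13; inorder splits into left=[1, 2], right=[28]
  root=2; inorder splits into left=[1], right=[]
  root=1; inorder splits into left=[], right=[]
  root=28; inorder splits into left=[], right=[]
Reconstructed level-order: [13, 2, 28, 1]


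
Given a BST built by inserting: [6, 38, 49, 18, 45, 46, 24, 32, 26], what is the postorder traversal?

Tree insertion order: [6, 38, 49, 18, 45, 46, 24, 32, 26]
Tree (level-order array): [6, None, 38, 18, 49, None, 24, 45, None, None, 32, None, 46, 26]
Postorder traversal: [26, 32, 24, 18, 46, 45, 49, 38, 6]


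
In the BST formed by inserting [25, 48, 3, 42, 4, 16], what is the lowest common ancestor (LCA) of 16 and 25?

Tree insertion order: [25, 48, 3, 42, 4, 16]
Tree (level-order array): [25, 3, 48, None, 4, 42, None, None, 16]
In a BST, the LCA of p=16, q=25 is the first node v on the
root-to-leaf path with p <= v <= q (go left if both < v, right if both > v).
Walk from root:
  at 25: 16 <= 25 <= 25, this is the LCA
LCA = 25


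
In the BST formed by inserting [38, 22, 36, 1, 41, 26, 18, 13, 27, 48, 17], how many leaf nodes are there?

Tree built from: [38, 22, 36, 1, 41, 26, 18, 13, 27, 48, 17]
Tree (level-order array): [38, 22, 41, 1, 36, None, 48, None, 18, 26, None, None, None, 13, None, None, 27, None, 17]
Rule: A leaf has 0 children.
Per-node child counts:
  node 38: 2 child(ren)
  node 22: 2 child(ren)
  node 1: 1 child(ren)
  node 18: 1 child(ren)
  node 13: 1 child(ren)
  node 17: 0 child(ren)
  node 36: 1 child(ren)
  node 26: 1 child(ren)
  node 27: 0 child(ren)
  node 41: 1 child(ren)
  node 48: 0 child(ren)
Matching nodes: [17, 27, 48]
Count of leaf nodes: 3


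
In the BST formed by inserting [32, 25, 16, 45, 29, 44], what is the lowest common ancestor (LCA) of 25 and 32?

Tree insertion order: [32, 25, 16, 45, 29, 44]
Tree (level-order array): [32, 25, 45, 16, 29, 44]
In a BST, the LCA of p=25, q=32 is the first node v on the
root-to-leaf path with p <= v <= q (go left if both < v, right if both > v).
Walk from root:
  at 32: 25 <= 32 <= 32, this is the LCA
LCA = 32


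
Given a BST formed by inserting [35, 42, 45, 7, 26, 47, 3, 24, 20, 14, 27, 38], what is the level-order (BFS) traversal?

Tree insertion order: [35, 42, 45, 7, 26, 47, 3, 24, 20, 14, 27, 38]
Tree (level-order array): [35, 7, 42, 3, 26, 38, 45, None, None, 24, 27, None, None, None, 47, 20, None, None, None, None, None, 14]
BFS from the root, enqueuing left then right child of each popped node:
  queue [35] -> pop 35, enqueue [7, 42], visited so far: [35]
  queue [7, 42] -> pop 7, enqueue [3, 26], visited so far: [35, 7]
  queue [42, 3, 26] -> pop 42, enqueue [38, 45], visited so far: [35, 7, 42]
  queue [3, 26, 38, 45] -> pop 3, enqueue [none], visited so far: [35, 7, 42, 3]
  queue [26, 38, 45] -> pop 26, enqueue [24, 27], visited so far: [35, 7, 42, 3, 26]
  queue [38, 45, 24, 27] -> pop 38, enqueue [none], visited so far: [35, 7, 42, 3, 26, 38]
  queue [45, 24, 27] -> pop 45, enqueue [47], visited so far: [35, 7, 42, 3, 26, 38, 45]
  queue [24, 27, 47] -> pop 24, enqueue [20], visited so far: [35, 7, 42, 3, 26, 38, 45, 24]
  queue [27, 47, 20] -> pop 27, enqueue [none], visited so far: [35, 7, 42, 3, 26, 38, 45, 24, 27]
  queue [47, 20] -> pop 47, enqueue [none], visited so far: [35, 7, 42, 3, 26, 38, 45, 24, 27, 47]
  queue [20] -> pop 20, enqueue [14], visited so far: [35, 7, 42, 3, 26, 38, 45, 24, 27, 47, 20]
  queue [14] -> pop 14, enqueue [none], visited so far: [35, 7, 42, 3, 26, 38, 45, 24, 27, 47, 20, 14]
Result: [35, 7, 42, 3, 26, 38, 45, 24, 27, 47, 20, 14]


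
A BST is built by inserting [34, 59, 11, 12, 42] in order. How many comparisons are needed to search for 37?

Search path for 37: 34 -> 59 -> 42
Found: False
Comparisons: 3


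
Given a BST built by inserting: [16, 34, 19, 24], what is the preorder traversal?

Tree insertion order: [16, 34, 19, 24]
Tree (level-order array): [16, None, 34, 19, None, None, 24]
Preorder traversal: [16, 34, 19, 24]


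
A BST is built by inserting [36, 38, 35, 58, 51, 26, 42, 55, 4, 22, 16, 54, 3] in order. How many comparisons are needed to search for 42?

Search path for 42: 36 -> 38 -> 58 -> 51 -> 42
Found: True
Comparisons: 5


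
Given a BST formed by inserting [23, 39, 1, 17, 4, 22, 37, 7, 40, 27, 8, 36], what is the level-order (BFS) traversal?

Tree insertion order: [23, 39, 1, 17, 4, 22, 37, 7, 40, 27, 8, 36]
Tree (level-order array): [23, 1, 39, None, 17, 37, 40, 4, 22, 27, None, None, None, None, 7, None, None, None, 36, None, 8]
BFS from the root, enqueuing left then right child of each popped node:
  queue [23] -> pop 23, enqueue [1, 39], visited so far: [23]
  queue [1, 39] -> pop 1, enqueue [17], visited so far: [23, 1]
  queue [39, 17] -> pop 39, enqueue [37, 40], visited so far: [23, 1, 39]
  queue [17, 37, 40] -> pop 17, enqueue [4, 22], visited so far: [23, 1, 39, 17]
  queue [37, 40, 4, 22] -> pop 37, enqueue [27], visited so far: [23, 1, 39, 17, 37]
  queue [40, 4, 22, 27] -> pop 40, enqueue [none], visited so far: [23, 1, 39, 17, 37, 40]
  queue [4, 22, 27] -> pop 4, enqueue [7], visited so far: [23, 1, 39, 17, 37, 40, 4]
  queue [22, 27, 7] -> pop 22, enqueue [none], visited so far: [23, 1, 39, 17, 37, 40, 4, 22]
  queue [27, 7] -> pop 27, enqueue [36], visited so far: [23, 1, 39, 17, 37, 40, 4, 22, 27]
  queue [7, 36] -> pop 7, enqueue [8], visited so far: [23, 1, 39, 17, 37, 40, 4, 22, 27, 7]
  queue [36, 8] -> pop 36, enqueue [none], visited so far: [23, 1, 39, 17, 37, 40, 4, 22, 27, 7, 36]
  queue [8] -> pop 8, enqueue [none], visited so far: [23, 1, 39, 17, 37, 40, 4, 22, 27, 7, 36, 8]
Result: [23, 1, 39, 17, 37, 40, 4, 22, 27, 7, 36, 8]


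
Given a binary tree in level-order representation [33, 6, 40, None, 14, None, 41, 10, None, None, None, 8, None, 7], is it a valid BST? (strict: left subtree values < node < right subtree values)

Level-order array: [33, 6, 40, None, 14, None, 41, 10, None, None, None, 8, None, 7]
Validate using subtree bounds (lo, hi): at each node, require lo < value < hi,
then recurse left with hi=value and right with lo=value.
Preorder trace (stopping at first violation):
  at node 33 with bounds (-inf, +inf): OK
  at node 6 with bounds (-inf, 33): OK
  at node 14 with bounds (6, 33): OK
  at node 10 with bounds (6, 14): OK
  at node 8 with bounds (6, 10): OK
  at node 7 with bounds (6, 8): OK
  at node 40 with bounds (33, +inf): OK
  at node 41 with bounds (40, +inf): OK
No violation found at any node.
Result: Valid BST


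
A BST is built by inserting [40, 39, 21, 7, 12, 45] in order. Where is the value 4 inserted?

Starting tree (level order): [40, 39, 45, 21, None, None, None, 7, None, None, 12]
Insertion path: 40 -> 39 -> 21 -> 7
Result: insert 4 as left child of 7
Final tree (level order): [40, 39, 45, 21, None, None, None, 7, None, 4, 12]


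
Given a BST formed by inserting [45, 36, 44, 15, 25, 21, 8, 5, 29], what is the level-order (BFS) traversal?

Tree insertion order: [45, 36, 44, 15, 25, 21, 8, 5, 29]
Tree (level-order array): [45, 36, None, 15, 44, 8, 25, None, None, 5, None, 21, 29]
BFS from the root, enqueuing left then right child of each popped node:
  queue [45] -> pop 45, enqueue [36], visited so far: [45]
  queue [36] -> pop 36, enqueue [15, 44], visited so far: [45, 36]
  queue [15, 44] -> pop 15, enqueue [8, 25], visited so far: [45, 36, 15]
  queue [44, 8, 25] -> pop 44, enqueue [none], visited so far: [45, 36, 15, 44]
  queue [8, 25] -> pop 8, enqueue [5], visited so far: [45, 36, 15, 44, 8]
  queue [25, 5] -> pop 25, enqueue [21, 29], visited so far: [45, 36, 15, 44, 8, 25]
  queue [5, 21, 29] -> pop 5, enqueue [none], visited so far: [45, 36, 15, 44, 8, 25, 5]
  queue [21, 29] -> pop 21, enqueue [none], visited so far: [45, 36, 15, 44, 8, 25, 5, 21]
  queue [29] -> pop 29, enqueue [none], visited so far: [45, 36, 15, 44, 8, 25, 5, 21, 29]
Result: [45, 36, 15, 44, 8, 25, 5, 21, 29]


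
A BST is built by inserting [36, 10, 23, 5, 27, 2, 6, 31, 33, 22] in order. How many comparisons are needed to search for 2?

Search path for 2: 36 -> 10 -> 5 -> 2
Found: True
Comparisons: 4


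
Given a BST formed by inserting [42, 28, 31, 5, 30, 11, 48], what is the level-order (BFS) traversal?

Tree insertion order: [42, 28, 31, 5, 30, 11, 48]
Tree (level-order array): [42, 28, 48, 5, 31, None, None, None, 11, 30]
BFS from the root, enqueuing left then right child of each popped node:
  queue [42] -> pop 42, enqueue [28, 48], visited so far: [42]
  queue [28, 48] -> pop 28, enqueue [5, 31], visited so far: [42, 28]
  queue [48, 5, 31] -> pop 48, enqueue [none], visited so far: [42, 28, 48]
  queue [5, 31] -> pop 5, enqueue [11], visited so far: [42, 28, 48, 5]
  queue [31, 11] -> pop 31, enqueue [30], visited so far: [42, 28, 48, 5, 31]
  queue [11, 30] -> pop 11, enqueue [none], visited so far: [42, 28, 48, 5, 31, 11]
  queue [30] -> pop 30, enqueue [none], visited so far: [42, 28, 48, 5, 31, 11, 30]
Result: [42, 28, 48, 5, 31, 11, 30]


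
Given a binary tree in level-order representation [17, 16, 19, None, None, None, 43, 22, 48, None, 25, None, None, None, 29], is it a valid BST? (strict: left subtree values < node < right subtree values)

Level-order array: [17, 16, 19, None, None, None, 43, 22, 48, None, 25, None, None, None, 29]
Validate using subtree bounds (lo, hi): at each node, require lo < value < hi,
then recurse left with hi=value and right with lo=value.
Preorder trace (stopping at first violation):
  at node 17 with bounds (-inf, +inf): OK
  at node 16 with bounds (-inf, 17): OK
  at node 19 with bounds (17, +inf): OK
  at node 43 with bounds (19, +inf): OK
  at node 22 with bounds (19, 43): OK
  at node 25 with bounds (22, 43): OK
  at node 29 with bounds (25, 43): OK
  at node 48 with bounds (43, +inf): OK
No violation found at any node.
Result: Valid BST


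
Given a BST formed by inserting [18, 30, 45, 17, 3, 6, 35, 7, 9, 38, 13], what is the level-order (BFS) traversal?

Tree insertion order: [18, 30, 45, 17, 3, 6, 35, 7, 9, 38, 13]
Tree (level-order array): [18, 17, 30, 3, None, None, 45, None, 6, 35, None, None, 7, None, 38, None, 9, None, None, None, 13]
BFS from the root, enqueuing left then right child of each popped node:
  queue [18] -> pop 18, enqueue [17, 30], visited so far: [18]
  queue [17, 30] -> pop 17, enqueue [3], visited so far: [18, 17]
  queue [30, 3] -> pop 30, enqueue [45], visited so far: [18, 17, 30]
  queue [3, 45] -> pop 3, enqueue [6], visited so far: [18, 17, 30, 3]
  queue [45, 6] -> pop 45, enqueue [35], visited so far: [18, 17, 30, 3, 45]
  queue [6, 35] -> pop 6, enqueue [7], visited so far: [18, 17, 30, 3, 45, 6]
  queue [35, 7] -> pop 35, enqueue [38], visited so far: [18, 17, 30, 3, 45, 6, 35]
  queue [7, 38] -> pop 7, enqueue [9], visited so far: [18, 17, 30, 3, 45, 6, 35, 7]
  queue [38, 9] -> pop 38, enqueue [none], visited so far: [18, 17, 30, 3, 45, 6, 35, 7, 38]
  queue [9] -> pop 9, enqueue [13], visited so far: [18, 17, 30, 3, 45, 6, 35, 7, 38, 9]
  queue [13] -> pop 13, enqueue [none], visited so far: [18, 17, 30, 3, 45, 6, 35, 7, 38, 9, 13]
Result: [18, 17, 30, 3, 45, 6, 35, 7, 38, 9, 13]


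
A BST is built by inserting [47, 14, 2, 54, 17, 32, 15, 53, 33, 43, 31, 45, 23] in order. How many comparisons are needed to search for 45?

Search path for 45: 47 -> 14 -> 17 -> 32 -> 33 -> 43 -> 45
Found: True
Comparisons: 7


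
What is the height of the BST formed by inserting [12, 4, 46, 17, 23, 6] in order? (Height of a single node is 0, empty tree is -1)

Insertion order: [12, 4, 46, 17, 23, 6]
Tree (level-order array): [12, 4, 46, None, 6, 17, None, None, None, None, 23]
Compute height bottom-up (empty subtree = -1):
  height(6) = 1 + max(-1, -1) = 0
  height(4) = 1 + max(-1, 0) = 1
  height(23) = 1 + max(-1, -1) = 0
  height(17) = 1 + max(-1, 0) = 1
  height(46) = 1 + max(1, -1) = 2
  height(12) = 1 + max(1, 2) = 3
Height = 3


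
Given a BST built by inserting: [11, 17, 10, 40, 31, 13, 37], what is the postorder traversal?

Tree insertion order: [11, 17, 10, 40, 31, 13, 37]
Tree (level-order array): [11, 10, 17, None, None, 13, 40, None, None, 31, None, None, 37]
Postorder traversal: [10, 13, 37, 31, 40, 17, 11]
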